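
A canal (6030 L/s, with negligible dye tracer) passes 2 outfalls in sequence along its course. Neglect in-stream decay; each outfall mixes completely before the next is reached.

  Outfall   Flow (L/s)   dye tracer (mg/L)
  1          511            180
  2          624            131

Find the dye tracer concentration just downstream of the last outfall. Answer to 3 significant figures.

After outfall 1: Q = 6030 + 511.0 = 6541 L/s; C = (6030·0 + 511.0·180.0)/6541 = 14.06 mg/L.
After outfall 2: Q = 6541 + 624.0 = 7165 L/s; C = (6541·14.06 + 624.0·131.0)/7165 = 24.25 mg/L.

24.2 mg/L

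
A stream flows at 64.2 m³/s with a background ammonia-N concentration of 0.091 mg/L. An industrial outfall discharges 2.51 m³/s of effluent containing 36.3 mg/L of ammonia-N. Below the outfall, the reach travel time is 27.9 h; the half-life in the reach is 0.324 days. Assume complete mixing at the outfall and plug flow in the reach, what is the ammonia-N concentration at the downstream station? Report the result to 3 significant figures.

Mixed concentration C = ΣQC/ΣQ = (64.20·0.09100 + 2.510·36.30) / 66.71 = 96.96/66.71 = 1.453 mg/L.
Half-life 0.324 d → k = ln 2 / 0.324 = 2.139 d⁻¹.
Applying C = C₀e^(−kt): 1.453 × 0.08316 = 0.1209 mg/L.

0.121 mg/L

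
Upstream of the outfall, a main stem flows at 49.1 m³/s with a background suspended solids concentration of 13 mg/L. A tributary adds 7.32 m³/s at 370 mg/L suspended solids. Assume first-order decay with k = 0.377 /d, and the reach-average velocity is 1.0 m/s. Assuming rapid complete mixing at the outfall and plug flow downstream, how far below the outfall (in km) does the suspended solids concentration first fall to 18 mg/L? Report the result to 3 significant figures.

273 km

After mixing, C = (49.10·13.00 + 7.320·370.0) / 56.42 = 3347/56.42 = 59.32 mg/L.
Set 59.32·exp(−k·t) = 18 → t = ln(59.32/18)/k = 273300 s = 75.92 h.
Distance = v·t = 1.0·273300 = 273300 m = 273.3 km.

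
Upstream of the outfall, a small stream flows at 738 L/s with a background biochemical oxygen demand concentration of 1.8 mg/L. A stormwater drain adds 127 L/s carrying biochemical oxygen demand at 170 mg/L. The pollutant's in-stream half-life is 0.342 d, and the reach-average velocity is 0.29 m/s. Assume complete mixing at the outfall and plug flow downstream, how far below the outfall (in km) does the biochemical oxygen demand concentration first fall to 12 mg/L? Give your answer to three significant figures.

9.79 km

After mixing, C = (738.0·1.800 + 127.0·170.0) / 865.0 = 22920/865.0 = 26.50 mg/L.
Half-life 0.342 d → k = ln 2 / 0.342 = 2.027 d⁻¹.
Set 26.50·exp(−k·t) = 12 → t = ln(26.50/12)/k = 33770 s = 9.379 h.
Distance = v·t = 0.29·33770 = 9792 m = 9.792 km.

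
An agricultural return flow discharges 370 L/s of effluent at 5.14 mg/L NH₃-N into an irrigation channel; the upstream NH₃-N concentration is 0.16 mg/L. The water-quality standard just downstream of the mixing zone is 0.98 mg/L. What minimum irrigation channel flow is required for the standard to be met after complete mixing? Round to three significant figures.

Set C_mix = 0.98: (Q·0.1600 + 370.0·5.140) / (Q + 370.0) = 0.98
→ Q = 370.0·(5.140 − 0.98)/(0.98 − 0.1600) = 1877 L/s.

1880 L/s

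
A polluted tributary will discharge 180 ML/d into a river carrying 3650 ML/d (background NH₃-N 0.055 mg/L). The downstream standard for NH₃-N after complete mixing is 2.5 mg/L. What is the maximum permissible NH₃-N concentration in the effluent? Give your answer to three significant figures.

52.1 mg/L

At the limit, (Qr·Cr + Qe·Cₑ)/(Qr + Qe) = 2.5:
Cₑ = (3830·2.5 − 3650·0.05500) / 180.0 = 52.08 mg/L.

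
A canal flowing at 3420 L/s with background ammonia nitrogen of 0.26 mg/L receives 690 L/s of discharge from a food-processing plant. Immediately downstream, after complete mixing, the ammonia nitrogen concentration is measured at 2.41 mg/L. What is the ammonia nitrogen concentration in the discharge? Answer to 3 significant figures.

13.1 mg/L

Mass balance: 3420·0.2600 + 690.0·Cₑ = 4110·2.410
→ Cₑ = (4110·2.410 − 3420·0.2600) / 690.0 = 13.07 mg/L.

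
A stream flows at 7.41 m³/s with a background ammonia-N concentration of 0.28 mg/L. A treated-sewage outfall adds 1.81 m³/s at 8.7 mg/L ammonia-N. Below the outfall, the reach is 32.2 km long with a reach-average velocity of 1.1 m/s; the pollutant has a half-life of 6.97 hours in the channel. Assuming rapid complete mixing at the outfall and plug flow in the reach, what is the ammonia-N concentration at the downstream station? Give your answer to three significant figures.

Mixed concentration C = ΣQC/ΣQ = (7.410·0.2800 + 1.810·8.700) / 9.220 = 17.82/9.220 = 1.933 mg/L.
Travel time t = 32.2·1000 / 1.1 = 29270 s = 8.131 h.
Half-life 6.97 h → k = ln 2 / 6.97 = 0.09945 h⁻¹ = 2.387 d⁻¹.
First-order decay: C = 1.933·exp(−k·t) = 1.933·0.4455 = 0.8611 mg/L.

0.861 mg/L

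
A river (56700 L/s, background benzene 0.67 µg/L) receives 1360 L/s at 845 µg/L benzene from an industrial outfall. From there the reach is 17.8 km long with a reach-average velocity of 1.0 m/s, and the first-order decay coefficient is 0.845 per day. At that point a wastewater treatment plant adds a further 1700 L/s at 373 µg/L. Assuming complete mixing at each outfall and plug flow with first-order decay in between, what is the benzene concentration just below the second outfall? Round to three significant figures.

Mixed concentration C = ΣQC/ΣQ = (56700·0.6700 + 1360·845.0) / 58060 = 1187000/58060 = 20.45 µg/L; combined flow 58060 L/s.
Travel time t = 17.8·1000 / 1.0 = 17800 s = 4.944 h.
After decay, C = 20.45 × e^(−kt) = 20.45 × 0.8402 = 17.18 µg/L.
At the second outfall, C = (58060·17.18 + 1700·373.0) / (58060 + 1700) = 27.30 µg/L.

27.3 µg/L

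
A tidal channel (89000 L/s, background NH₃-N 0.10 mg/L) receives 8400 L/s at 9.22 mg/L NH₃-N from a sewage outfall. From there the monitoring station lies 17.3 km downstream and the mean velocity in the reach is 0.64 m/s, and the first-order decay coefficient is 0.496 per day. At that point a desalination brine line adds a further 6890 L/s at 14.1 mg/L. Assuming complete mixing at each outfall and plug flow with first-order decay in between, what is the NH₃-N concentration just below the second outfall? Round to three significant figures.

1.64 mg/L

Mass balance: C = (89000·0.1000 + 8400·9.220) / 97400 = 86350/97400 = 0.8865 mg/L; combined flow 97400 L/s.
Travel time t = 17.3·1000 / 0.64 = 27030 s = 7.509 h.
First-order decay: C = 0.8865·exp(−k·t) = 0.8865·0.8563 = 0.7591 mg/L.
At the second outfall, C = (97400·0.7591 + 6890·14.10) / (97400 + 6890) = 1.640 mg/L.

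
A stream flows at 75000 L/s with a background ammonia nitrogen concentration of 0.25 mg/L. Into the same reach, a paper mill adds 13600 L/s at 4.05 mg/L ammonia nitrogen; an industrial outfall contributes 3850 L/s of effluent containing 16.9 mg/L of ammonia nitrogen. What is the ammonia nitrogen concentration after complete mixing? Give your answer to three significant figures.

1.50 mg/L

Mixed concentration C = ΣQC/ΣQ = (75000·0.2500 + 13600·4.050 + 3850·16.90) / 92450 = 138900/92450 = 1.502 mg/L.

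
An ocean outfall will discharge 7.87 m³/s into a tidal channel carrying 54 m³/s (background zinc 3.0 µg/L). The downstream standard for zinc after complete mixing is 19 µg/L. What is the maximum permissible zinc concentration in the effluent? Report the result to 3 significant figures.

At the limit, (Qr·Cr + Qe·Cₑ)/(Qr + Qe) = 19:
Cₑ = (61.87·19 − 54.00·3.000) / 7.870 = 128.8 µg/L.

129 µg/L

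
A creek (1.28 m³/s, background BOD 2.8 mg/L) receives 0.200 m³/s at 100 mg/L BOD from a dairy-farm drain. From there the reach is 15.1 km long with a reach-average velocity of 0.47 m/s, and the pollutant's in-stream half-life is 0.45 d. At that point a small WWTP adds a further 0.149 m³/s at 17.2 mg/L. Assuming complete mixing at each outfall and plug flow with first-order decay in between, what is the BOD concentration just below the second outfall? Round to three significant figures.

Conservation of mass: C = (1.280·2.800 + 0.2000·100.0) / 1.480 = 23.58/1.480 = 15.94 mg/L; combined flow 1.480 m³/s.
Travel time t = 15.1·1000 / 0.47 = 32130 s = 8.924 h.
Half-life 0.45 d → k = ln 2 / 0.45 = 1.540 d⁻¹.
Decay over the reach: 15.94·exp(−kt) = 15.94·0.5640 = 8.987 mg/L.
Second outfall: C = (1.480·8.987 + 0.1490·17.20)/1.629 = 9.738 mg/L.

9.74 mg/L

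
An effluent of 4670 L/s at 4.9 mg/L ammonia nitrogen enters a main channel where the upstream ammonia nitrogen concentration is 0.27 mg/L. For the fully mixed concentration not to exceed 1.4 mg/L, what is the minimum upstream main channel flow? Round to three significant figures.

14500 L/s

Set C_mix = 1.4: (Q·0.2700 + 4670·4.900) / (Q + 4670) = 1.4
→ Q = 4670·(4.900 − 1.4)/(1.4 − 0.2700) = 14460 L/s.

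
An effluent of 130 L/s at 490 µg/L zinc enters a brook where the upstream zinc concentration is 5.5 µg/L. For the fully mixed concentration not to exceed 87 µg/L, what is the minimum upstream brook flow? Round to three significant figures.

Set C_mix = 87: (Q·5.500 + 130.0·490.0) / (Q + 130.0) = 87
→ Q = 130.0·(490.0 − 87)/(87 − 5.500) = 642.8 L/s.

643 L/s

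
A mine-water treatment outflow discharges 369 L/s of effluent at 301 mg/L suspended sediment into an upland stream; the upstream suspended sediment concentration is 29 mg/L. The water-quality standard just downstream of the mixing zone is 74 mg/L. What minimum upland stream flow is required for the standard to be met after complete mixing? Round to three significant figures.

Set C_mix = 74: (Q·29.00 + 369.0·301.0) / (Q + 369.0) = 74
→ Q = 369.0·(301.0 − 74)/(74 − 29.00) = 1861 L/s.

1860 L/s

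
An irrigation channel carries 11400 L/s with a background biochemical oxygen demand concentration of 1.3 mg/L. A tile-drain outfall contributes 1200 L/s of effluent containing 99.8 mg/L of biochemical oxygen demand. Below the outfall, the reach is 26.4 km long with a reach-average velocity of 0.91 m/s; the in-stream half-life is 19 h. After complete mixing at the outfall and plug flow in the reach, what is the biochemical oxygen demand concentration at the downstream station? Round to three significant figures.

7.96 mg/L

After mixing, C = (11400·1.300 + 1200·99.80) / 12600 = 134600/12600 = 10.68 mg/L.
Travel time t = 26.4·1000 / 0.91 = 29010 s = 8.059 h.
Half-life 19 h → k = ln 2 / 19 = 0.03648 h⁻¹ = 0.8756 d⁻¹.
First-order decay: C = 10.68·exp(−k·t) = 10.68·0.7453 = 7.960 mg/L.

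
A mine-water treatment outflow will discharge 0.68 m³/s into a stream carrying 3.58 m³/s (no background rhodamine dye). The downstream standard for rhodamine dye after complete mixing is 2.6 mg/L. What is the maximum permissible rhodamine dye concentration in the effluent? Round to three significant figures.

16.3 mg/L

At the limit, (Qr·Cr + Qe·Cₑ)/(Qr + Qe) = 2.6:
Cₑ = (4.260·2.6 − 3.580·0) / 0.6800 = 16.29 mg/L.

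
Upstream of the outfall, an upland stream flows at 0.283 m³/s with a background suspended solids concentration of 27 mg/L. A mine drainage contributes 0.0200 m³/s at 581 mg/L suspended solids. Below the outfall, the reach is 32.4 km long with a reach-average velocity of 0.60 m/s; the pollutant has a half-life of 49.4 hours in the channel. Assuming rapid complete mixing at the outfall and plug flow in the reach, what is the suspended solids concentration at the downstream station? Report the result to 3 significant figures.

51.5 mg/L

Mixed concentration C = ΣQC/ΣQ = (0.2830·27.00 + 0.02000·581.0) / 0.3030 = 19.26/0.3030 = 63.57 mg/L.
Travel time t = 32.4·1000 / 0.60 = 54000 s = 15.00 h.
Half-life 49.4 h → k = ln 2 / 49.4 = 0.01403 h⁻¹ = 0.3368 d⁻¹.
After decay, C = 63.57 × e^(−kt) = 63.57 × 0.8102 = 51.50 mg/L.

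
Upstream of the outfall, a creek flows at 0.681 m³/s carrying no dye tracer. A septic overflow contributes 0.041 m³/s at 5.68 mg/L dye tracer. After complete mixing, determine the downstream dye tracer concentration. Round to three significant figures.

After mixing, C = (0.6810·0 + 0.04100·5.680) / 0.7220 = 0.2329/0.7220 = 0.3225 mg/L.

0.323 mg/L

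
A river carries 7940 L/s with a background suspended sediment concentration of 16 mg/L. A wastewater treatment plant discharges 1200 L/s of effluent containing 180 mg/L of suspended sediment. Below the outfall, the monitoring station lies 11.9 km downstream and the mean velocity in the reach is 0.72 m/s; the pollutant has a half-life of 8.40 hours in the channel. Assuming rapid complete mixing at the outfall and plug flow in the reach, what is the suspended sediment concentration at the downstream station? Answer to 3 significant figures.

25.7 mg/L

Mass balance: C = (7940·16.00 + 1200·180.0) / 9140 = 343000/9140 = 37.53 mg/L.
Travel time t = 11.9·1000 / 0.72 = 16530 s = 4.591 h.
Half-life 8.40 h → k = ln 2 / 8.40 = 0.08252 h⁻¹ = 1.980 d⁻¹.
Applying C = C₀e^(−kt): 37.53 × 0.6847 = 25.70 mg/L.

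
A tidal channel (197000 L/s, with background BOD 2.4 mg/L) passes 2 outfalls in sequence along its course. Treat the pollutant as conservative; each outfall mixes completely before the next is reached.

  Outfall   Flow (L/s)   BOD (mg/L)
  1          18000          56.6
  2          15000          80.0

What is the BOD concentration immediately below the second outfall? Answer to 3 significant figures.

11.7 mg/L

After outfall 1: Q = 197000 + 18000 = 215000 L/s; C = (197000·2.400 + 18000·56.60)/215000 = 6.938 mg/L.
After outfall 2: Q = 215000 + 15000 = 230000 L/s; C = (215000·6.938 + 15000·80.00)/230000 = 11.70 mg/L.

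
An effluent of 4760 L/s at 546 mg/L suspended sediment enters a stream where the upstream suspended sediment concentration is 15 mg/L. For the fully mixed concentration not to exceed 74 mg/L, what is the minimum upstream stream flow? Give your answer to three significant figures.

Set C_mix = 74: (Q·15.00 + 4760·546.0) / (Q + 4760) = 74
→ Q = 4760·(546.0 − 74)/(74 − 15.00) = 38080 L/s.

38100 L/s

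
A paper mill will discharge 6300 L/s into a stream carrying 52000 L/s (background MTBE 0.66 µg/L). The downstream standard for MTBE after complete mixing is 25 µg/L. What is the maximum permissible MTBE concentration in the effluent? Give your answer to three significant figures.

226 µg/L

At the limit, (Qr·Cr + Qe·Cₑ)/(Qr + Qe) = 25:
Cₑ = (58300·25 − 52000·0.6600) / 6300 = 225.9 µg/L.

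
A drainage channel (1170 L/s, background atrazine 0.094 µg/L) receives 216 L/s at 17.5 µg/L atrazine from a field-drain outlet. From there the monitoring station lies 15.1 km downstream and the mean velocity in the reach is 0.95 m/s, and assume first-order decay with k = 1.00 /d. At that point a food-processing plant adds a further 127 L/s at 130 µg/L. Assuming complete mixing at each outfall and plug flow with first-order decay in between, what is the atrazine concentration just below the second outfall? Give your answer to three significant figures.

13.1 µg/L

Conservation of mass: C = (1170·0.09400 + 216.0·17.50) / 1386 = 3890/1386 = 2.807 µg/L; combined flow 1386 L/s.
Travel time t = 15.1·1000 / 0.95 = 15890 s = 4.415 h.
Applying C = C₀e^(−kt): 2.807 × 0.8320 = 2.335 µg/L.
At the second outfall, C = (1386·2.335 + 127.0·130.0) / (1386 + 127.0) = 13.05 µg/L.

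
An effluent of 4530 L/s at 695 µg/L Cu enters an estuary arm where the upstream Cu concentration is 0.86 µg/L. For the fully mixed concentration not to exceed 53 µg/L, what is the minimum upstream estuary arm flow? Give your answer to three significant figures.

Set C_mix = 53: (Q·0.8600 + 4530·695.0) / (Q + 4530) = 53
→ Q = 4530·(695.0 − 53)/(53 − 0.8600) = 55780 L/s.

55800 L/s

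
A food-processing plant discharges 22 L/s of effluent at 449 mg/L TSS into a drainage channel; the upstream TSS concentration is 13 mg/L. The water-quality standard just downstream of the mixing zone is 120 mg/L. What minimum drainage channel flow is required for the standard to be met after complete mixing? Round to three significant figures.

Set C_mix = 120: (Q·13.00 + 22.00·449.0) / (Q + 22.00) = 120
→ Q = 22.00·(449.0 − 120)/(120 − 13.00) = 67.64 L/s.

67.6 L/s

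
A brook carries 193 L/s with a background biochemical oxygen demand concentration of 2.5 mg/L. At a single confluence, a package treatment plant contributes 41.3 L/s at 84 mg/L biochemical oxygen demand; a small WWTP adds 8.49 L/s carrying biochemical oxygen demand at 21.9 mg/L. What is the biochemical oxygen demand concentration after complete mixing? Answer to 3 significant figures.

Mass balance: C = (193.0·2.500 + 41.30·84.00 + 8.490·21.90) / 242.8 = 4138/242.8 = 17.04 mg/L.

17.0 mg/L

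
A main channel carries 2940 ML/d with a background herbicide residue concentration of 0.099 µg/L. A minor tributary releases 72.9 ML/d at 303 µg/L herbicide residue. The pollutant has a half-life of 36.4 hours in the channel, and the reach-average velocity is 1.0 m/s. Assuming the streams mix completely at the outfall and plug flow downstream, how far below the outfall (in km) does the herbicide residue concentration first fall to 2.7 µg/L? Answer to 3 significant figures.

Mass balance: C = (2940·0.09900 + 72.90·303.0) / 3013 = 22380/3013 = 7.428 µg/L.
Half-life 36.4 h → k = ln 2 / 36.4 = 0.01904 h⁻¹ = 0.4570 d⁻¹.
Set 7.428·exp(−k·t) = 2.7 → t = ln(7.428/2.7)/k = 191300 s = 53.14 h.
Distance = v·t = 1.0·191300 = 191300 m = 191.3 km.

191 km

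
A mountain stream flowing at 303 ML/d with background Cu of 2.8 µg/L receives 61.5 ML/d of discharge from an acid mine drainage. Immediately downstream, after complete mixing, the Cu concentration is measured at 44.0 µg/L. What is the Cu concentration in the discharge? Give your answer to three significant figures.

247 µg/L

Mass balance: 303.0·2.800 + 61.50·Cₑ = 364.5·44.00
→ Cₑ = (364.5·44.00 − 303.0·2.800) / 61.50 = 247.0 µg/L.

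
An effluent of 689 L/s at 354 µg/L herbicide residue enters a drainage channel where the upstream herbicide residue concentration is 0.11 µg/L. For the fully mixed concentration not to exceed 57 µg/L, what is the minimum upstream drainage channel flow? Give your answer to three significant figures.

Set C_mix = 57: (Q·0.1100 + 689.0·354.0) / (Q + 689.0) = 57
→ Q = 689.0·(354.0 − 57)/(57 − 0.1100) = 3597 L/s.

3600 L/s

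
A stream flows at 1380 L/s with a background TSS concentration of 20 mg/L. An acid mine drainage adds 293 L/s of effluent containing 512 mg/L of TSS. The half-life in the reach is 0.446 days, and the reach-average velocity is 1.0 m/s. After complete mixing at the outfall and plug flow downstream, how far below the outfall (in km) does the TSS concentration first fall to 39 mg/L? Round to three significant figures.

55.7 km

Mass balance: C = (1380·20.00 + 293.0·512.0) / 1673 = 177600/1673 = 106.2 mg/L.
Half-life 0.446 d → k = ln 2 / 0.446 = 1.554 d⁻¹.
Set 106.2·exp(−k·t) = 39 → t = ln(106.2/39)/k = 55670 s = 15.46 h.
Distance = v·t = 1.0·55670 = 55670 m = 55.67 km.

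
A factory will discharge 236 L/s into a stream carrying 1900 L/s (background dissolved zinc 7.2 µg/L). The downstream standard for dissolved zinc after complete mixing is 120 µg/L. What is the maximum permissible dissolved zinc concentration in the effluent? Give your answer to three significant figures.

At the limit, (Qr·Cr + Qe·Cₑ)/(Qr + Qe) = 120:
Cₑ = (2136·120 − 1900·7.200) / 236.0 = 1028 µg/L.

1030 µg/L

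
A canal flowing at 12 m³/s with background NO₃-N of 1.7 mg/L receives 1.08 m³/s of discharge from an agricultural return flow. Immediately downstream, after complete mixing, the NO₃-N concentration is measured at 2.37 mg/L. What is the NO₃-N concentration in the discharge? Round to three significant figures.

9.81 mg/L

Mass balance: 12.00·1.700 + 1.080·Cₑ = 13.08·2.370
→ Cₑ = (13.08·2.370 − 12.00·1.700) / 1.080 = 9.814 mg/L.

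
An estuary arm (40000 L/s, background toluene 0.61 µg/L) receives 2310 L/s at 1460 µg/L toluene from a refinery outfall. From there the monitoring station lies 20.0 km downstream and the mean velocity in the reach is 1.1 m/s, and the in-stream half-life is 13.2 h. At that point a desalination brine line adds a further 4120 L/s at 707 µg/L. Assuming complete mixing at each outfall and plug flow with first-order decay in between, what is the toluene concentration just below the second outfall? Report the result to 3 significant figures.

Flow-weighted average: C = (40000·0.6100 + 2310·1460) / 42310 = 3397000/42310 = 80.29 µg/L; combined flow 42310 L/s.
Travel time t = 20.0·1000 / 1.1 = 18180 s = 5.051 h.
Half-life 13.2 h → k = ln 2 / 13.2 = 0.05251 h⁻¹ = 1.260 d⁻¹.
First-order decay: C = 80.29·exp(−k·t) = 80.29·0.7670 = 61.58 µg/L.
Second outfall: C = (42310·61.58 + 4120·707.0)/46430 = 118.9 µg/L.

119 µg/L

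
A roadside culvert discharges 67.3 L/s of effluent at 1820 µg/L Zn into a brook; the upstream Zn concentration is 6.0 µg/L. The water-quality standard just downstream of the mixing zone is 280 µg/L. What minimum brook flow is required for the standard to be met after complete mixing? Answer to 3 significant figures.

Set C_mix = 280: (Q·6.000 + 67.30·1820) / (Q + 67.30) = 280
→ Q = 67.30·(1820 − 280)/(280 − 6.000) = 378.3 L/s.

378 L/s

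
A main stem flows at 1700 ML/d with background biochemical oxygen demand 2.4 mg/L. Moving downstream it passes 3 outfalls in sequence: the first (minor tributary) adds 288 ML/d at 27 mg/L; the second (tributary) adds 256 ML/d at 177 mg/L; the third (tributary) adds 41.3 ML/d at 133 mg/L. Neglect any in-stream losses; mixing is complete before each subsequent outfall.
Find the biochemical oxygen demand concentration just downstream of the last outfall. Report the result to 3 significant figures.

Outfall 1: combined Q = 1988 ML/d; C = (1700·2.400 + 288.0·27.00)/1988 = 5.964 mg/L.
Outfall 2: combined Q = 2244 ML/d; C = (1988·5.964 + 256.0·177.0)/2244 = 25.48 mg/L.
Outfall 3: combined Q = 2285 ML/d; C = (2244·25.48 + 41.30·133.0)/2285 = 27.42 mg/L.

27.4 mg/L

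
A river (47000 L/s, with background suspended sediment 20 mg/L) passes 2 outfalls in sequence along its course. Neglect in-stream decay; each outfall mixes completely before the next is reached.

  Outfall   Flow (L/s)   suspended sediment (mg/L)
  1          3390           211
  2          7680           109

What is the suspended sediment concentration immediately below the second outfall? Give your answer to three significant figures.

42.9 mg/L

Below outfall 1: Q → 50390 L/s, C = (47000·20.00 + 3390·211.0)/50390 = 32.85 mg/L.
Below outfall 2: Q → 58070 L/s, C = (50390·32.85 + 7680·109.0)/58070 = 42.92 mg/L.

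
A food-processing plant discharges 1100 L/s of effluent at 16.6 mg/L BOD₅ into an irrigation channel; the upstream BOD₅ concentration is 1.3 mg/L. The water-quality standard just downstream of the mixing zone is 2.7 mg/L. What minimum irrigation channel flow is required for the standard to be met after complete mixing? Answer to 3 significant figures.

10900 L/s

Set C_mix = 2.7: (Q·1.300 + 1100·16.60) / (Q + 1100) = 2.7
→ Q = 1100·(16.60 − 2.7)/(2.7 − 1.300) = 10920 L/s.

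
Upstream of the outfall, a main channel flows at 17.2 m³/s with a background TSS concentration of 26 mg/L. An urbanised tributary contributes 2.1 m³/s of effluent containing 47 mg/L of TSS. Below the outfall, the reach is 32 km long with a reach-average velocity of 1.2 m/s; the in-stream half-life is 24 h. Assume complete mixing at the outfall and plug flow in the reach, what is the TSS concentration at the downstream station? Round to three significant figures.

Mixed concentration C = ΣQC/ΣQ = (17.20·26.00 + 2.100·47.00) / 19.30 = 545.9/19.30 = 28.28 mg/L.
Travel time t = 32·1000 / 1.2 = 26670 s = 7.407 h.
Half-life 24 h → k = ln 2 / 24 = 0.02888 h⁻¹ = 0.6931 d⁻¹.
Applying C = C₀e^(−kt): 28.28 × 0.8074 = 22.84 mg/L.

22.8 mg/L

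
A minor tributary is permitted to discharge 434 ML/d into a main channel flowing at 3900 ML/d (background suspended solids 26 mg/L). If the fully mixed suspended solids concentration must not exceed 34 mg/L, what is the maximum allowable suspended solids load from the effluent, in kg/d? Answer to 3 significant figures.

Mass balance at the limit: 3900·26.00 + 434.0·Cₑ = 4334·34 → Cₑ = 105.9 mg/L.
434.0 ML/d = 5.023 m³/s. Load = 5.023 m³/s × 105.9 g/m³ × 86 400 s/d = 45960 kg/d.

46000 kg/d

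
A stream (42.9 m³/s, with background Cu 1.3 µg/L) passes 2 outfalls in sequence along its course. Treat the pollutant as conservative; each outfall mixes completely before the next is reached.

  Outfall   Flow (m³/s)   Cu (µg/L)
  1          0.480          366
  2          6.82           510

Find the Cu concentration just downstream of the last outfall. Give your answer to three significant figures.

Outfall 1: combined Q = 43.38 m³/s; C = (42.90·1.300 + 0.4800·366.0)/43.38 = 5.335 µg/L.
Outfall 2: combined Q = 50.20 m³/s; C = (43.38·5.335 + 6.820·510.0)/50.20 = 73.90 µg/L.

73.9 µg/L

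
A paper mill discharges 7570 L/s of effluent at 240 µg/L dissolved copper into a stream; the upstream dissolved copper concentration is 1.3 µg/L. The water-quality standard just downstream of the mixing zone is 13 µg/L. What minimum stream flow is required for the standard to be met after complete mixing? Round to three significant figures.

Set C_mix = 13: (Q·1.300 + 7570·240.0) / (Q + 7570) = 13
→ Q = 7570·(240.0 − 13)/(13 − 1.300) = 146900 L/s.

147000 L/s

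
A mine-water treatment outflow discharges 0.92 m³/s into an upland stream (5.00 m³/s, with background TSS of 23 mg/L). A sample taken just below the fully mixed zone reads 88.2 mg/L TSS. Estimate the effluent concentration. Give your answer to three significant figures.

Mass balance: 5.000·23.00 + 0.9200·Cₑ = 5.920·88.20
→ Cₑ = (5.920·88.20 − 5.000·23.00) / 0.9200 = 442.5 mg/L.

443 mg/L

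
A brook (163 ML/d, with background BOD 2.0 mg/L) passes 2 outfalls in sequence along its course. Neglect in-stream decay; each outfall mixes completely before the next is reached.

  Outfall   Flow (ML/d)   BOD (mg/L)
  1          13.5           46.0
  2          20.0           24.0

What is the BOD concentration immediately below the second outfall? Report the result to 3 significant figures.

Below outfall 1: Q → 176.5 ML/d, C = (163.0·2.000 + 13.50·46.00)/176.5 = 5.365 mg/L.
Below outfall 2: Q → 196.5 ML/d, C = (176.5·5.365 + 20.00·24.00)/196.5 = 7.262 mg/L.

7.26 mg/L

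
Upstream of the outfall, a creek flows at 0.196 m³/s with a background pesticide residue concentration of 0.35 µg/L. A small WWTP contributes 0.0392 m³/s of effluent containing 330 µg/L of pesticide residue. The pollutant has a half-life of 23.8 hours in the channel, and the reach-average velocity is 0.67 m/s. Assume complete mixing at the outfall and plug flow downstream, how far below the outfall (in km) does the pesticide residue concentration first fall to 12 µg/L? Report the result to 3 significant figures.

127 km

Mixed concentration C = ΣQC/ΣQ = (0.1960·0.3500 + 0.03920·330.0) / 0.2352 = 13.00/0.2352 = 55.29 µg/L.
Half-life 23.8 h → k = ln 2 / 23.8 = 0.02912 h⁻¹ = 0.6990 d⁻¹.
Set 55.29·exp(−k·t) = 12 → t = ln(55.29/12)/k = 188800 s = 52.46 h.
Distance = v·t = 0.67·188800 = 126500 m = 126.5 km.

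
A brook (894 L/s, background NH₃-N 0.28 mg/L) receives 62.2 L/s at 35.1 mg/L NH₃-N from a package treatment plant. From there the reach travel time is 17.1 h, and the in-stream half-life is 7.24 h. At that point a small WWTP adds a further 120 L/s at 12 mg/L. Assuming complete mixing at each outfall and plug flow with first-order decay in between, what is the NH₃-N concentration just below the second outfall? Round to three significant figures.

After mixing, C = (894.0·0.2800 + 62.20·35.10) / 956.2 = 2434/956.2 = 2.545 mg/L; combined flow 956.2 L/s.
Half-life 7.24 h → k = ln 2 / 7.24 = 0.09574 h⁻¹ = 2.298 d⁻¹.
Decay over the reach: 2.545·exp(−kt) = 2.545·0.1945 = 0.4951 mg/L.
Second outfall: C = (956.2·0.4951 + 120.0·12.00)/1076 = 1.778 mg/L.

1.78 mg/L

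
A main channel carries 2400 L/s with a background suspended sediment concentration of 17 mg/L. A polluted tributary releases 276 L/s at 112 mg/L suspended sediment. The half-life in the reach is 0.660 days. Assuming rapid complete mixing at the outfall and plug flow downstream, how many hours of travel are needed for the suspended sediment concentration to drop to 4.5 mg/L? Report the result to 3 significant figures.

40.8 h

Mixed concentration C = ΣQC/ΣQ = (2400·17.00 + 276.0·112.0) / 2676 = 71710/2676 = 26.80 mg/L.
Half-life 0.660 d → k = ln 2 / 0.660 = 1.050 d⁻¹.
26.80·exp(−k·t) = 4.5 → t = ln(26.80/4.5)/k = 146800 s = 40.77 h.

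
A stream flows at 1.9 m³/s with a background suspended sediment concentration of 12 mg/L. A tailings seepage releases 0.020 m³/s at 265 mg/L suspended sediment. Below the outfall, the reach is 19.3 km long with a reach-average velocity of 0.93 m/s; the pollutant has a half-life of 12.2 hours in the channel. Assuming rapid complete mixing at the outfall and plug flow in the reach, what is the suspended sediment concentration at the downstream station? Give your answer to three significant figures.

10.5 mg/L

Mass balance: C = (1.900·12.00 + 0.02000·265.0) / 1.920 = 28.10/1.920 = 14.64 mg/L.
Travel time t = 19.3·1000 / 0.93 = 20750 s = 5.765 h.
Half-life 12.2 h → k = ln 2 / 12.2 = 0.05682 h⁻¹ = 1.364 d⁻¹.
After decay, C = 14.64 × e^(−kt) = 14.64 × 0.7207 = 10.55 mg/L.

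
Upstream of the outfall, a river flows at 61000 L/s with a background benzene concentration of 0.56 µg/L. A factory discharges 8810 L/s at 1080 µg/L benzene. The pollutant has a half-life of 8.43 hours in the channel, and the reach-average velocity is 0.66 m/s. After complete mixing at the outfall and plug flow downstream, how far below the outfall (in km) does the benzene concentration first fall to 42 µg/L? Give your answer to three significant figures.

After mixing, C = (61000·0.5600 + 8810·1080) / 69810 = 9549000/69810 = 136.8 µg/L.
Half-life 8.43 h → k = ln 2 / 8.43 = 0.08222 h⁻¹ = 1.973 d⁻¹.
Set 136.8·exp(−k·t) = 42 → t = ln(136.8/42)/k = 51700 s = 14.36 h.
Distance = v·t = 0.66·51700 = 34120 m = 34.12 km.

34.1 km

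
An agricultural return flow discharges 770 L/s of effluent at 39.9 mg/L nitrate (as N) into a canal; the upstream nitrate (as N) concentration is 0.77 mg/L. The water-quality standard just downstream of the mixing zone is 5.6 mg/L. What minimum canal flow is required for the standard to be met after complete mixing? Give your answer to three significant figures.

Set C_mix = 5.6: (Q·0.7700 + 770.0·39.90) / (Q + 770.0) = 5.6
→ Q = 770.0·(39.90 − 5.6)/(5.6 − 0.7700) = 5468 L/s.

5470 L/s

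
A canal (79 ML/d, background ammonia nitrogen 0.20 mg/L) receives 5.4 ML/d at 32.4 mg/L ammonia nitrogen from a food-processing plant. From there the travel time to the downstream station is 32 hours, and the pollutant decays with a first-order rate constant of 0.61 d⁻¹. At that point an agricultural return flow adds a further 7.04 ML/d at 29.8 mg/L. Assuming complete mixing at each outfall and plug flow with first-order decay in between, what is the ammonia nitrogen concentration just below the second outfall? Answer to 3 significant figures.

3.22 mg/L

Mass balance: C = (79.00·0.2000 + 5.400·32.40) / 84.40 = 190.8/84.40 = 2.260 mg/L; combined flow 84.40 ML/d.
Applying C = C₀e^(−kt): 2.260 × 0.4434 = 1.002 mg/L.
At the second outfall, C = (84.40·1.002 + 7.040·29.80) / (84.40 + 7.040) = 3.219 mg/L.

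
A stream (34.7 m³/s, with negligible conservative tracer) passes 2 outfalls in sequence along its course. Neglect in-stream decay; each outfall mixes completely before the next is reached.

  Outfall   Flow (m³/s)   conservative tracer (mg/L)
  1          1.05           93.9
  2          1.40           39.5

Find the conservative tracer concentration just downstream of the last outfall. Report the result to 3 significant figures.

Below outfall 1: Q → 35.75 m³/s, C = (34.70·0 + 1.050·93.90)/35.75 = 2.758 mg/L.
Below outfall 2: Q → 37.15 m³/s, C = (35.75·2.758 + 1.400·39.50)/37.15 = 4.143 mg/L.

4.14 mg/L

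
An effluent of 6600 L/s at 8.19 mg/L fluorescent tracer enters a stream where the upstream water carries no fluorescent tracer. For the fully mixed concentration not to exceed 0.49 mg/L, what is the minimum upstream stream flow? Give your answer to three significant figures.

104000 L/s

Set C_mix = 0.49: (Q·0 + 6600·8.190) / (Q + 6600) = 0.49
→ Q = 6600·(8.190 − 0.49)/(0.49 − 0) = 103700 L/s.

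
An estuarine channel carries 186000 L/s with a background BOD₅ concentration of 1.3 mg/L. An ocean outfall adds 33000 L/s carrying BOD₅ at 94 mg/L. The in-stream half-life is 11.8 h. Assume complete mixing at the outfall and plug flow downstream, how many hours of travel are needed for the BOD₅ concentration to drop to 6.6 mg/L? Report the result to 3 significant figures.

14.3 h

Mixed concentration C = ΣQC/ΣQ = (186000·1.300 + 33000·94.00) / 219000 = 3344000/219000 = 15.27 mg/L.
Half-life 11.8 h → k = ln 2 / 11.8 = 0.05874 h⁻¹ = 1.410 d⁻¹.
15.27·exp(−k·t) = 6.6 → t = ln(15.27/6.6)/k = 51400 s = 14.28 h.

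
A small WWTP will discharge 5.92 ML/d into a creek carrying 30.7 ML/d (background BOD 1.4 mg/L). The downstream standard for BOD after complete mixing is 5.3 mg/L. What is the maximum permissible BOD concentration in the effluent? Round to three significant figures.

At the limit, (Qr·Cr + Qe·Cₑ)/(Qr + Qe) = 5.3:
Cₑ = (36.62·5.3 − 30.70·1.400) / 5.920 = 25.52 mg/L.

25.5 mg/L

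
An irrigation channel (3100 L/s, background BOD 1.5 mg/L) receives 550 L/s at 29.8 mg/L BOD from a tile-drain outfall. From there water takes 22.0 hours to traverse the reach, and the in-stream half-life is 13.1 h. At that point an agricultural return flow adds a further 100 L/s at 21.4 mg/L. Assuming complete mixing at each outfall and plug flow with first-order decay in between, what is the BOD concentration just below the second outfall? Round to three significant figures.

After mixing, C = (3100·1.500 + 550.0·29.80) / 3650 = 21040/3650 = 5.764 mg/L; combined flow 3650 L/s.
Half-life 13.1 h → k = ln 2 / 13.1 = 0.05291 h⁻¹ = 1.270 d⁻¹.
After decay, C = 5.764 × e^(−kt) = 5.764 × 0.3122 = 1.800 mg/L.
At the second outfall, C = (3650·1.800 + 100.0·21.40) / (3650 + 100.0) = 2.322 mg/L.

2.32 mg/L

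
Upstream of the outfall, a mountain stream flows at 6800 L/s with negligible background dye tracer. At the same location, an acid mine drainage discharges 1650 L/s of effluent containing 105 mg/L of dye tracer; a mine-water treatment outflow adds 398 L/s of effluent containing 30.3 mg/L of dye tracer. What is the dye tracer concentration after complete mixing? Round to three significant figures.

20.9 mg/L

Conservation of mass: C = (6800·0 + 1650·105.0 + 398.0·30.30) / 8848 = 185300/8848 = 20.94 mg/L.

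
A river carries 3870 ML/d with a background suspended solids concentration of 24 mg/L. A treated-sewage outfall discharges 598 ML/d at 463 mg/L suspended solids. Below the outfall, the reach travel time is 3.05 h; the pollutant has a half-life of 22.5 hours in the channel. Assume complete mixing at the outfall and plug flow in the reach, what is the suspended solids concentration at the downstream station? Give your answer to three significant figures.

Conservation of mass: C = (3870·24.00 + 598.0·463.0) / 4468 = 369800/4468 = 82.76 mg/L.
Half-life 22.5 h → k = ln 2 / 22.5 = 0.03081 h⁻¹ = 0.7394 d⁻¹.
First-order decay: C = 82.76·exp(−k·t) = 82.76·0.9103 = 75.33 mg/L.

75.3 mg/L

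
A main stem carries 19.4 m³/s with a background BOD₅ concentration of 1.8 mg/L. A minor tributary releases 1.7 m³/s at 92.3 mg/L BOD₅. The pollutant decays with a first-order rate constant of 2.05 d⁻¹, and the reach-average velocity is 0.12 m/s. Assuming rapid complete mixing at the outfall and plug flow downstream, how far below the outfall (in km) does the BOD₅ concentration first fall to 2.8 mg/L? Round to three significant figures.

5.96 km

After mixing, C = (19.40·1.800 + 1.700·92.30) / 21.10 = 191.8/21.10 = 9.091 mg/L.
Set 9.091·exp(−k·t) = 2.8 → t = ln(9.091/2.8)/k = 49640 s = 13.79 h.
Distance = v·t = 0.12·49640 = 5956 m = 5.956 km.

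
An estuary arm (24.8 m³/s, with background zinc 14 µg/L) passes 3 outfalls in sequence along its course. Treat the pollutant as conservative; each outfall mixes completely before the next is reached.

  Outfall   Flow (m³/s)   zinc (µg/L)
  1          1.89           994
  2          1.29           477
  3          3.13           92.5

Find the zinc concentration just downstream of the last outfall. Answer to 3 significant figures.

Outfall 1: combined Q = 26.69 m³/s; C = (24.80·14.00 + 1.890·994.0)/26.69 = 83.40 µg/L.
Outfall 2: combined Q = 27.98 m³/s; C = (26.69·83.40 + 1.290·477.0)/27.98 = 101.5 µg/L.
Outfall 3: combined Q = 31.11 m³/s; C = (27.98·101.5 + 3.130·92.50)/31.11 = 100.6 µg/L.

101 µg/L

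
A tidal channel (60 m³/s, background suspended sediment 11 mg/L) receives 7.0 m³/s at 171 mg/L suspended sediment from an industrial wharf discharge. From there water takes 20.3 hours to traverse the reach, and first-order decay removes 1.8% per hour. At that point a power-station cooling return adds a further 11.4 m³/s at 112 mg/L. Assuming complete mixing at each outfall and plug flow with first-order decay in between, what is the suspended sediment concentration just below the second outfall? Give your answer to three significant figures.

Mass balance: C = (60.00·11.00 + 7.000·171.0) / 67.00 = 1857/67.00 = 27.72 mg/L; combined flow 67.00 m³/s.
1.8%/h lost → k = −ln(1 − 0.018) = 0.01816 h⁻¹.
Decay over the reach: 27.72·exp(−kt) = 27.72·0.6916 = 19.17 mg/L.
Second outfall: C = (67.00·19.17 + 11.40·112.0)/78.40 = 32.67 mg/L.

32.7 mg/L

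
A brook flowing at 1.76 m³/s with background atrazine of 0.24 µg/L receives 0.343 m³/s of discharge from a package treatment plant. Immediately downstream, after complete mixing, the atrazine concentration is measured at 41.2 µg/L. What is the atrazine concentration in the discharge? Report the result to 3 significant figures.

Mass balance: 1.760·0.2400 + 0.3430·Cₑ = 2.103·41.20
→ Cₑ = (2.103·41.20 − 1.760·0.2400) / 0.3430 = 251.4 µg/L.

251 µg/L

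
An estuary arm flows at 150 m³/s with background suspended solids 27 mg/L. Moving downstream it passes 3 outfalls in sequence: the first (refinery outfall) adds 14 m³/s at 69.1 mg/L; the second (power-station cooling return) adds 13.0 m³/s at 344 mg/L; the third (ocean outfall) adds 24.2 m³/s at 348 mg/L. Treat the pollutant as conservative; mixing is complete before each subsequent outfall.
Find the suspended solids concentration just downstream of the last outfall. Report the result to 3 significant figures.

Outfall 1: combined Q = 164.0 m³/s; C = (150.0·27.00 + 14.00·69.10)/164.0 = 30.59 mg/L.
Outfall 2: combined Q = 177.0 m³/s; C = (164.0·30.59 + 13.00·344.0)/177.0 = 53.61 mg/L.
Outfall 3: combined Q = 201.2 m³/s; C = (177.0·53.61 + 24.20·348.0)/201.2 = 89.02 mg/L.

89.0 mg/L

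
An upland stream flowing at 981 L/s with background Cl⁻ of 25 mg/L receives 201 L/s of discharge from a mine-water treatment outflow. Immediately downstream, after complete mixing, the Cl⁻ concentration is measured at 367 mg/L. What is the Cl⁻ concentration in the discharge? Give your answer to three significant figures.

2040 mg/L

Mass balance: 981.0·25.00 + 201.0·Cₑ = 1182·367.0
→ Cₑ = (1182·367.0 − 981.0·25.00) / 201.0 = 2036 mg/L.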